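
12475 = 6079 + 6396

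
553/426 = 553/426= 1.30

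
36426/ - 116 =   -  18213/58 = -314.02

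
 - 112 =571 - 683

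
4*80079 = 320316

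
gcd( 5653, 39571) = 5653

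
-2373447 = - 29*81843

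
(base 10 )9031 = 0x2347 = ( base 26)D99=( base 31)9ca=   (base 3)110101111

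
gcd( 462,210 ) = 42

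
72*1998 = 143856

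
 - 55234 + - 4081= - 59315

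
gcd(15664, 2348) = 4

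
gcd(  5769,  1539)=9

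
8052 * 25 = 201300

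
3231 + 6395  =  9626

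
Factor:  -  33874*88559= - 2999847566  =  - 2^1 * 19^1*59^1*79^1 * 16937^1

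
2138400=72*29700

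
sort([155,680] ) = [155,  680 ] 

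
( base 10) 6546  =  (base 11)4A11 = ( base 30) 786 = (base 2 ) 1100110010010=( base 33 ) 60c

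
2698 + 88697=91395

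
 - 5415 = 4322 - 9737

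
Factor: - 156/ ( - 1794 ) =2/23 = 2^1*23^( - 1)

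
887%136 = 71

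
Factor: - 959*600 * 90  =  -51786000 = - 2^4*3^3 * 5^3*7^1*137^1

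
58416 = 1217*48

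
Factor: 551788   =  2^2*137947^1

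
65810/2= 32905 =32905.00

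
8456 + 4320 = 12776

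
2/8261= 2/8261 = 0.00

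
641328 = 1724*372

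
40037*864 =34591968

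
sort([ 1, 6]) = [1,  6]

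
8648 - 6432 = 2216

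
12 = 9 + 3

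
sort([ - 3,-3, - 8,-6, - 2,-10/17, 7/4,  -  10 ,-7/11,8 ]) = [ - 10, - 8, - 6, -3, - 3, - 2, - 7/11,-10/17, 7/4,8]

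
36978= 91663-54685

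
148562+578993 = 727555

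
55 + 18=73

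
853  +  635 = 1488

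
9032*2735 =24702520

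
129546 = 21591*6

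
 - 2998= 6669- 9667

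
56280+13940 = 70220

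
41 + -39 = 2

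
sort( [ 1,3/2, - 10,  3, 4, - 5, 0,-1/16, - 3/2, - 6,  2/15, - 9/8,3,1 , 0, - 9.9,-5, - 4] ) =[ - 10, - 9.9, - 6,-5, - 5, - 4, - 3/2, - 9/8, - 1/16,0 , 0,2/15,1,1, 3/2,3,3, 4] 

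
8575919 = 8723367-147448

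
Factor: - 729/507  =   - 3^5*13^( -2 ) = - 243/169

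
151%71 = 9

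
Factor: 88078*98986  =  8718488908 = 2^2*43^1 * 47^1*937^1*1151^1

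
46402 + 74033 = 120435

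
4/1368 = 1/342 = 0.00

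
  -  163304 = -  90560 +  - 72744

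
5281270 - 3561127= 1720143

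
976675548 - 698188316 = 278487232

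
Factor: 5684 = 2^2*7^2*29^1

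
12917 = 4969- -7948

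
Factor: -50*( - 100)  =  2^3*5^4 =5000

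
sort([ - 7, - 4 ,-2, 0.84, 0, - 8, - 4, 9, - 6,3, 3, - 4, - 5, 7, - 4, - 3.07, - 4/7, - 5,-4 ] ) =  [-8,-7, - 6, - 5, - 5, - 4, - 4, - 4, - 4, -4,  -  3.07, - 2, -4/7, 0, 0.84,3, 3, 7 , 9] 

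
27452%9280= 8892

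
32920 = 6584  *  5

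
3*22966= 68898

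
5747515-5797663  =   -50148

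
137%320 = 137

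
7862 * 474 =3726588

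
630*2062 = 1299060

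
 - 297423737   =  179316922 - 476740659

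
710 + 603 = 1313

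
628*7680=4823040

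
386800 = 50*7736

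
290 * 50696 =14701840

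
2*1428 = 2856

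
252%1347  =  252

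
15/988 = 15/988 = 0.02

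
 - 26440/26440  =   - 1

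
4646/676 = 6+295/338 = 6.87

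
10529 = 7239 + 3290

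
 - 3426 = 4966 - 8392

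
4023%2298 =1725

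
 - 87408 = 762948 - 850356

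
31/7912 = 31/7912   =  0.00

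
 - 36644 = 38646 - 75290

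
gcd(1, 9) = 1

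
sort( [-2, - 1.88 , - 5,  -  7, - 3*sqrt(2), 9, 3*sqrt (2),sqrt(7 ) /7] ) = [ - 7, - 5, - 3*sqrt( 2 ), - 2, -1.88, sqrt( 7)/7, 3 *sqrt( 2 ) , 9 ]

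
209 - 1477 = -1268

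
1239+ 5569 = 6808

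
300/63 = 4  +  16/21 = 4.76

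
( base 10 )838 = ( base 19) 262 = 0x346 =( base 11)6a2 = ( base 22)1g2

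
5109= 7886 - 2777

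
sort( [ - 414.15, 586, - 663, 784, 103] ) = [ - 663, - 414.15,103 , 586, 784 ] 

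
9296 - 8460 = 836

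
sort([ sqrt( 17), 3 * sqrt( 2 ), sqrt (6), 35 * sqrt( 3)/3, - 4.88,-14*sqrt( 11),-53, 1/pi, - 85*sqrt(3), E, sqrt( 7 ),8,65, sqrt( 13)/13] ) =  [ - 85 * sqrt( 3), - 53,  -  14*sqrt (11), - 4.88,  sqrt( 13 )/13,1/pi,sqrt( 6 ), sqrt(7), E, sqrt(17), 3*sqrt(2), 8, 35*sqrt ( 3 )/3, 65 ] 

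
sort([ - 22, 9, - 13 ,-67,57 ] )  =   [-67 , - 22, - 13 , 9,57 ]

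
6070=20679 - 14609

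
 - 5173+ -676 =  - 5849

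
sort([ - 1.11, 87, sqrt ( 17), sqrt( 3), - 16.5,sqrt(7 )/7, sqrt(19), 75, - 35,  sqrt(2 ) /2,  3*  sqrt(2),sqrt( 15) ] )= [ - 35,  -  16.5, - 1.11, sqrt( 7)/7, sqrt(2)/2, sqrt(3 ), sqrt ( 15 ), sqrt( 17),3*sqrt( 2),sqrt(19 ) , 75,87 ]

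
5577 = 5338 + 239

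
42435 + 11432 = 53867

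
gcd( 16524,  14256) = 324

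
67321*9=605889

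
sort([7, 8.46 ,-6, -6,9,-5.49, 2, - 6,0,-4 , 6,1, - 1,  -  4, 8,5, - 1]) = [-6, - 6 , -6, - 5.49 ,  -  4, - 4, - 1, -1, 0, 1,2,5, 6, 7,8, 8.46, 9 ]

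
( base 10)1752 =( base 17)611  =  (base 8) 3330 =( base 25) 2K2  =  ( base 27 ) 2AO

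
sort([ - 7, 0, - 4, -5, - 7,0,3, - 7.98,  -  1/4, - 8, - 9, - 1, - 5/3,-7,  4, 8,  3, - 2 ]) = [ - 9, - 8, - 7.98 ,-7, - 7, - 7, - 5, - 4 , - 2, - 5/3,-1,-1/4, 0,0, 3, 3, 4, 8] 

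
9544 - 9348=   196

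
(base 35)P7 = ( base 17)30F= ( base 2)1101110010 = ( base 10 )882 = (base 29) 11c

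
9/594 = 1/66  =  0.02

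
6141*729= 4476789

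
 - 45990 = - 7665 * 6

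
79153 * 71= 5619863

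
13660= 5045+8615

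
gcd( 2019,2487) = 3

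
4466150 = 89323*50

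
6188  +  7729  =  13917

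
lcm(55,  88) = 440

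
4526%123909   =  4526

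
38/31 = 38/31= 1.23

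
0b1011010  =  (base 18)50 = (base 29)33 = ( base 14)66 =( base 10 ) 90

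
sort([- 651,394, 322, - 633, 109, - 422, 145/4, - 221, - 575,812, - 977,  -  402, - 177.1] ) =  [ - 977, - 651 , - 633,-575, - 422, - 402,-221 , - 177.1,145/4, 109, 322, 394, 812]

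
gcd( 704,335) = 1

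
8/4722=4/2361 =0.00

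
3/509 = 3/509=0.01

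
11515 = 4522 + 6993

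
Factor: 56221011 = 3^2*7^1 * 11^1*31^1*2617^1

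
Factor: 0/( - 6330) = 0^1 = 0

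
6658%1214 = 588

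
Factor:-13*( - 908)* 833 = 9832732=   2^2*7^2*13^1*17^1*227^1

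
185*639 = 118215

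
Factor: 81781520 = 2^4*5^1*179^1*5711^1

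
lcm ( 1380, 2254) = 67620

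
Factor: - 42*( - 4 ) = 168 = 2^3 * 3^1 * 7^1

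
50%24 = 2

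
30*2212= 66360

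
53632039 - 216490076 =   -  162858037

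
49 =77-28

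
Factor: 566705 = 5^1*113341^1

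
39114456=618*63292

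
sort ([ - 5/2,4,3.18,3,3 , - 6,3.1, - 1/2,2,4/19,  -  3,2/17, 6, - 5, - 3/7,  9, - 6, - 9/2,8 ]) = [ - 6, - 6,- 5, - 9/2, - 3, - 5/2, - 1/2, - 3/7,2/17,4/19, 2,3,3,3.1, 3.18,4, 6,8, 9 ] 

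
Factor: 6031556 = 2^2*1507889^1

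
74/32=37/16 =2.31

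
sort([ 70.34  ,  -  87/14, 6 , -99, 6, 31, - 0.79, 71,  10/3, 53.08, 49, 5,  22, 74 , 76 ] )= [ - 99,-87/14, - 0.79, 10/3,5,6, 6,22,31,  49,53.08, 70.34, 71,74,  76 ]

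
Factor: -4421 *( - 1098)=2^1*3^2 * 61^1*4421^1 = 4854258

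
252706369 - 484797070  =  -232090701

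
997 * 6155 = 6136535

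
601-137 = 464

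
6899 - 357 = 6542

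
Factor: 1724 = 2^2 * 431^1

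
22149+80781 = 102930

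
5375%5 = 0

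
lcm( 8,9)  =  72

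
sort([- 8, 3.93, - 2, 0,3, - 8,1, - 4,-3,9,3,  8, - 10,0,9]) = [ - 10, - 8 , - 8, - 4,  -  3, - 2 , 0,0,1, 3,  3,3.93,8,9,9]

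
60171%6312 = 3363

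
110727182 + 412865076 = 523592258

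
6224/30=3112/15 = 207.47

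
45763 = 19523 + 26240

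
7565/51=445/3=148.33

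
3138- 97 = 3041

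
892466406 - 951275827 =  - 58809421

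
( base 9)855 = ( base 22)19g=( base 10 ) 698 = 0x2ba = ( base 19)1he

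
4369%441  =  400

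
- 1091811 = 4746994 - 5838805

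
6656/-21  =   -317 + 1/21 = -  316.95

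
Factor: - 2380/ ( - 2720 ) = 7/8 = 2^( - 3)*7^1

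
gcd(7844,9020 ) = 4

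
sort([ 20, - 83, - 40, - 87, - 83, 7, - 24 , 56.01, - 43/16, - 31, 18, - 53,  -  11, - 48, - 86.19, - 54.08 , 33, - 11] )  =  [ - 87, - 86.19,  -  83, - 83,- 54.08,-53, - 48, - 40, - 31, - 24, - 11, - 11,  -  43/16,7 , 18,20 , 33 , 56.01]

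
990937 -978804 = 12133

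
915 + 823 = 1738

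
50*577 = 28850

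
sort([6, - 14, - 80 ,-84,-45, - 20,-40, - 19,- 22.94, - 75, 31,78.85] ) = [ - 84, - 80, - 75, - 45, - 40 , - 22.94,-20,-19, - 14, 6 , 31, 78.85 ] 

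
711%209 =84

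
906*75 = 67950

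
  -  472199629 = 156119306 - 628318935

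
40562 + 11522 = 52084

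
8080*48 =387840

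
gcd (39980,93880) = 20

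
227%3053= 227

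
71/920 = 71/920 = 0.08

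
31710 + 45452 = 77162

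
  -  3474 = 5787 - 9261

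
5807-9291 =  - 3484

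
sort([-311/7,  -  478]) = [ - 478, - 311/7]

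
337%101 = 34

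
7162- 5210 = 1952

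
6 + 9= 15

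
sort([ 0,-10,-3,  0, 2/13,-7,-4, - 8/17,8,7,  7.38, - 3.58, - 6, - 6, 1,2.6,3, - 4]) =[ - 10 , - 7, - 6, -6, -4, - 4,-3.58, - 3, - 8/17, 0,0,2/13,1 , 2.6,3,7,7.38 , 8]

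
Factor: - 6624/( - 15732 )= 2^3*19^( - 1) = 8/19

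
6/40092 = 1/6682 = 0.00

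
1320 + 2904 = 4224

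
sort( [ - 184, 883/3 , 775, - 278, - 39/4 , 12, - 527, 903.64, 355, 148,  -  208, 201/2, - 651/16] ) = [ - 527,- 278, - 208, - 184  , - 651/16, - 39/4, 12, 201/2, 148,883/3, 355, 775,  903.64 ] 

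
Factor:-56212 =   -  2^2 * 13^1*23^1*47^1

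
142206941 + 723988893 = 866195834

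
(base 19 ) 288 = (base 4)31302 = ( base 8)1562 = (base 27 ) 15I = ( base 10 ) 882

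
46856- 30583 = 16273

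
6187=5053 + 1134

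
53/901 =1/17 = 0.06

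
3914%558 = 8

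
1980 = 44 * 45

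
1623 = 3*541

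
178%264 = 178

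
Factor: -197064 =-2^3*3^2*7^1*17^1* 23^1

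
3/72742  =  3/72742 = 0.00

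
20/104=5/26 = 0.19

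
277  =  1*277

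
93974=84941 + 9033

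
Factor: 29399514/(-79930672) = -14699757/39965336 = - 2^( - 3)*3^1*1093^1*4483^1*4995667^(- 1 ) 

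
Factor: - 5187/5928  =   - 2^( - 3)*7^1 = - 7/8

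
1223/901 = 1223/901=1.36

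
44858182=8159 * 5498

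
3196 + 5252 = 8448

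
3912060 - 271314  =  3640746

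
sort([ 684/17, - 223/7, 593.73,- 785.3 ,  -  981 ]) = [ - 981 , - 785.3, - 223/7, 684/17,593.73 ] 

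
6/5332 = 3/2666 = 0.00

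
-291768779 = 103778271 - 395547050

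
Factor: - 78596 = -2^2*7^2 * 401^1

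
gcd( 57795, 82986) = 3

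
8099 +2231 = 10330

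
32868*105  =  3451140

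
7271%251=243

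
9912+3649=13561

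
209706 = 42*4993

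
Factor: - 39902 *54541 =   -  2^1*71^1*281^1*54541^1 = - 2176294982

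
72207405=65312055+6895350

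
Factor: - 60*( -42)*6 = 15120 = 2^4*3^3*5^1 * 7^1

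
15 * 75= 1125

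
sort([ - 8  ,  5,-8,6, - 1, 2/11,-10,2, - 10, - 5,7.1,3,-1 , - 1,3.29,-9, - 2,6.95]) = [-10,-10 ,  -  9,  -  8, - 8, - 5, - 2,-1, - 1, - 1, 2/11, 2,3,3.29, 5, 6,6.95,7.1]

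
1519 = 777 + 742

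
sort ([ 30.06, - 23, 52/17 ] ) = [ - 23 , 52/17  ,  30.06]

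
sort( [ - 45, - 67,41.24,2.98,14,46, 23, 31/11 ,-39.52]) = [ - 67, - 45,-39.52, 31/11, 2.98, 14, 23,41.24,46]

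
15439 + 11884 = 27323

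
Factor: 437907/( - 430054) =-2^( - 1 )*3^1 * 23^( - 1) * 9349^ ( - 1)*145969^1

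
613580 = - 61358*( - 10)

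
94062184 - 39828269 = 54233915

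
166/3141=166/3141 = 0.05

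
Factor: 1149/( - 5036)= - 2^ ( -2 )*3^1*383^1*1259^ ( - 1) 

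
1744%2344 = 1744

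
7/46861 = 7/46861 = 0.00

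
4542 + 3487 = 8029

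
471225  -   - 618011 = 1089236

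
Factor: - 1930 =  -  2^1*5^1*193^1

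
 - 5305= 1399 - 6704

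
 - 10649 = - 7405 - 3244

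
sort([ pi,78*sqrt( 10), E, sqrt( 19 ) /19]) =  [ sqrt( 19 )/19 , E,pi, 78 * sqrt(10)]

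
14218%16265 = 14218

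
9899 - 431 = 9468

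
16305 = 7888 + 8417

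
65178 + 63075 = 128253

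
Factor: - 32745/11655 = - 3^( - 1)*7^( - 1)*59^1 = - 59/21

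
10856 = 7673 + 3183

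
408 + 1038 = 1446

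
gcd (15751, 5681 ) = 19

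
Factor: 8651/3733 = 41^1*211^1 * 3733^( - 1 ) 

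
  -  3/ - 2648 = 3/2648 = 0.00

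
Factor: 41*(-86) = -2^1*41^1*43^1 = - 3526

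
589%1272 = 589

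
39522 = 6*6587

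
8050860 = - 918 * (- 8770) 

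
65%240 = 65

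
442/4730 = 221/2365 = 0.09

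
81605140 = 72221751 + 9383389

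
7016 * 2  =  14032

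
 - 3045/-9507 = 1015/3169 = 0.32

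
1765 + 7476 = 9241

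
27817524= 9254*3006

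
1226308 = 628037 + 598271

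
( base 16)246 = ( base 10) 582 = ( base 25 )n7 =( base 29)k2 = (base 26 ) ma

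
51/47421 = 17/15807 = 0.00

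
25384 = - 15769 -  - 41153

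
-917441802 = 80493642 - 997935444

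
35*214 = 7490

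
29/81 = 29/81=0.36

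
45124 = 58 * 778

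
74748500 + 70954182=145702682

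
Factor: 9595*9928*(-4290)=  - 408661796400 = - 2^4*3^1*5^2*11^1*13^1*17^1*19^1*73^1*101^1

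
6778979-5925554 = 853425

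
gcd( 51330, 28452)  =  6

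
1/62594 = 1/62594=0.00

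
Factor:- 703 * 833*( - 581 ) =340233019 = 7^3*17^1 * 19^1* 37^1*83^1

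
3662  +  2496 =6158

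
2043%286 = 41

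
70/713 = 70/713 = 0.10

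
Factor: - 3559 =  - 3559^1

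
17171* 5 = 85855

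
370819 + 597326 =968145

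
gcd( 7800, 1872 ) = 312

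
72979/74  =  72979/74= 986.20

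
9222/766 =12  +  15/383 = 12.04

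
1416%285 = 276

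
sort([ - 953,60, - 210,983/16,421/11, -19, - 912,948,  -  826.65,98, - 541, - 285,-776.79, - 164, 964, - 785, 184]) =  [ - 953, - 912,  -  826.65, - 785,  -  776.79, - 541 , -285, - 210,-164, - 19,421/11, 60, 983/16 , 98,184,948,964 ]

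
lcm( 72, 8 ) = 72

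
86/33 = 86/33 = 2.61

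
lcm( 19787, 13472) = 633184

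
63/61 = 63/61 = 1.03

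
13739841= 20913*657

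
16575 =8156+8419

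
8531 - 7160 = 1371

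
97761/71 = 97761/71 = 1376.92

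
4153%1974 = 205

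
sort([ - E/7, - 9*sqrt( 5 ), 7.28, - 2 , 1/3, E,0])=[ - 9 *sqrt( 5), - 2,-E/7,0 , 1/3,E,7.28 ] 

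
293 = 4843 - 4550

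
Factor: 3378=2^1*3^1*563^1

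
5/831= 5/831 = 0.01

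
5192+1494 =6686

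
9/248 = 9/248 = 0.04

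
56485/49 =56485/49 = 1152.76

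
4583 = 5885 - 1302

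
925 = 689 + 236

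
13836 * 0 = 0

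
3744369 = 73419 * 51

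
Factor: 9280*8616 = 2^9*3^1 * 5^1*29^1*359^1 = 79956480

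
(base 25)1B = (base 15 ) 26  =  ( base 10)36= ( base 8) 44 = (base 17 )22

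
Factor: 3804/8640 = 2^( - 4)*3^( - 2 ) * 5^( - 1 )*317^1 = 317/720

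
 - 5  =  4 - 9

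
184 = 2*92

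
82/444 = 41/222 = 0.18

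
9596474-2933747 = 6662727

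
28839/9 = 9613/3 = 3204.33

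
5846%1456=22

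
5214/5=1042+ 4/5 = 1042.80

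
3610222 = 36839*98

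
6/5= 6/5=1.20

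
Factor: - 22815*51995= - 1186265925 = -  3^3*5^2 * 13^2*10399^1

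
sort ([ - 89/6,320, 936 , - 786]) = [ - 786, - 89/6, 320,936]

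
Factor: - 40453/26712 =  - 5779/3816 = - 2^(-3)*3^( - 2)*53^( - 1)*5779^1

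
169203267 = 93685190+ 75518077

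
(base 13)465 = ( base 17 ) 2AB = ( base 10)759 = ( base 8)1367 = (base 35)LO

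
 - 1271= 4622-5893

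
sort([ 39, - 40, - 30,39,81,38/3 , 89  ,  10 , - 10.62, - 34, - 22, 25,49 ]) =[-40, - 34, - 30, - 22, - 10.62, 10 , 38/3 , 25,  39,39,49, 81 , 89 ]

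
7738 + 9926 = 17664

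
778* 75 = 58350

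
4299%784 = 379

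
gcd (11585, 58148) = 1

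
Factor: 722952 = 2^3*3^3*3347^1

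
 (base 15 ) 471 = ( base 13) 5C5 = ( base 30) 13g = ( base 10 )1006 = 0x3ee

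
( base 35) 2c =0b1010010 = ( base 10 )82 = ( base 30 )2M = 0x52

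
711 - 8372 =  - 7661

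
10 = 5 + 5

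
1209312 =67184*18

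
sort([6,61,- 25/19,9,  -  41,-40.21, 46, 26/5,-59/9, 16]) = [ - 41 , - 40.21 , - 59/9,-25/19,26/5 , 6,9, 16, 46,61 ] 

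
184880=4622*40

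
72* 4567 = 328824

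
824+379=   1203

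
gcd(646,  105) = 1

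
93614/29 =3228+ 2/29 = 3228.07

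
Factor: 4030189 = 4030189^1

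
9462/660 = 1577/110 = 14.34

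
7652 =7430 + 222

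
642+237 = 879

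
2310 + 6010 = 8320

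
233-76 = 157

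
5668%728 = 572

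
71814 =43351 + 28463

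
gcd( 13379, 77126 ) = 787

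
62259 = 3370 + 58889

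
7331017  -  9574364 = -2243347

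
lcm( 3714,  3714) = 3714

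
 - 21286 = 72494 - 93780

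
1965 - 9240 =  - 7275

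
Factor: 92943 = 3^2*23^1*449^1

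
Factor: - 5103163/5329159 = -11^( - 1) * 13^1*79^1 * 269^ ( -1) * 1801^( - 1)*4969^1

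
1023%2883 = 1023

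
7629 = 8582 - 953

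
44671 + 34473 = 79144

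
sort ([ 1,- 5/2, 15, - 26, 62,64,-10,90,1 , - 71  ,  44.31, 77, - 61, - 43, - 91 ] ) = [ - 91, - 71, - 61 , -43, - 26, - 10, - 5/2,1,1, 15 , 44.31, 62,64, 77,90]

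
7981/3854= 2 + 273/3854 =2.07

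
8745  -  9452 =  - 707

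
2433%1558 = 875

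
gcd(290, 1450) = 290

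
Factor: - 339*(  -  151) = 51189 = 3^1 * 113^1 * 151^1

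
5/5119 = 5/5119 =0.00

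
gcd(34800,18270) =870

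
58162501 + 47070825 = 105233326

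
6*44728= 268368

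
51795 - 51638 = 157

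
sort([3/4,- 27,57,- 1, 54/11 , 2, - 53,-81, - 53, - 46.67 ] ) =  [ - 81 , -53,-53,-46.67, - 27 ,-1,3/4, 2,54/11,57 ]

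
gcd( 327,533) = 1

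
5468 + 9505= 14973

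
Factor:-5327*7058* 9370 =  - 2^2*5^1*7^1*761^1*937^1*3529^1 = -352292941420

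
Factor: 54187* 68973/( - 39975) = - 1245813317/13325 = - 5^( - 2)*7^1  *  13^ (-1)*41^( - 1) * 83^1 * 277^1*7741^1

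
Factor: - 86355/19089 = - 3^( - 1 )*5^1*7^( - 1)*19^1=   -95/21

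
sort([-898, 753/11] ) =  [ - 898 , 753/11] 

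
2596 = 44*59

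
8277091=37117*223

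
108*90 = 9720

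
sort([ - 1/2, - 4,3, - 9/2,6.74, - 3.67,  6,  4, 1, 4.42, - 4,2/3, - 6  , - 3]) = [ - 6, - 9/2, - 4,-4, - 3.67, - 3, - 1/2,2/3, 1,3, 4,4.42, 6 , 6.74] 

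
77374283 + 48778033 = 126152316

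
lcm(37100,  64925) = 259700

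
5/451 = 5/451= 0.01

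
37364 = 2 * 18682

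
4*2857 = 11428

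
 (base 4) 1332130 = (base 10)8092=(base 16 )1F9C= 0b1111110011100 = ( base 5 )224332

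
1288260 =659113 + 629147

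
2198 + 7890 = 10088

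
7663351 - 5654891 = 2008460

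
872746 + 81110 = 953856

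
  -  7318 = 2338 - 9656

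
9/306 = 1/34 = 0.03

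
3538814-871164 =2667650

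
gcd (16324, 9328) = 2332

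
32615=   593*55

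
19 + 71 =90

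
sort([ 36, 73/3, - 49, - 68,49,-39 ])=[ - 68,  -  49, - 39,73/3,36, 49] 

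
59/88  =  59/88  =  0.67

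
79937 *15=1199055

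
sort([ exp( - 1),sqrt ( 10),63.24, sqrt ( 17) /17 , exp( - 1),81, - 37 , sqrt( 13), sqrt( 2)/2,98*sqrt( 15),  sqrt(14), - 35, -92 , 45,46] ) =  [ - 92 , - 37, - 35,  sqrt (17)/17,exp(-1), exp( - 1),  sqrt( 2)/2,sqrt( 10 ),sqrt ( 13),sqrt( 14),45,46, 63.24,81,  98 * sqrt( 15)] 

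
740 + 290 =1030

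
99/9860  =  99/9860 = 0.01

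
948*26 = 24648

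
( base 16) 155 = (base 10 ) 341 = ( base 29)bm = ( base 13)203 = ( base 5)2331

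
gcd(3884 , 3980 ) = 4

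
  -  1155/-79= 14 + 49/79 = 14.62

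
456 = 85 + 371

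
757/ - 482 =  - 757/482 =- 1.57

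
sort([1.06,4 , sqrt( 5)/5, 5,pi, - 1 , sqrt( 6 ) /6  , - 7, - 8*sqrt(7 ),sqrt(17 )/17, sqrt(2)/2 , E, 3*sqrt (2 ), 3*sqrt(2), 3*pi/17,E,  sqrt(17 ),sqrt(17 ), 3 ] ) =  [ - 8*sqrt(7), - 7, - 1,sqrt(17 ) /17, sqrt(6 ) /6,sqrt(5) /5, 3*pi/17, sqrt(2 )/2 , 1.06,E,E,3, pi , 4,sqrt( 17 ) , sqrt(17), 3*sqrt( 2) , 3*sqrt(2),5]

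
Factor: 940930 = 2^1*5^1*23^1 * 4091^1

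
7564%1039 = 291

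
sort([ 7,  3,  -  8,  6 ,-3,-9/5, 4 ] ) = [  -  8, - 3, - 9/5,3,4,6,7]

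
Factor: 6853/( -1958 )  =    -  2^( - 1)*7^1 = -7/2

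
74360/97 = 766 + 58/97 = 766.60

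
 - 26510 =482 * (  -  55)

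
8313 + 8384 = 16697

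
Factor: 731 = 17^1*43^1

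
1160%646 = 514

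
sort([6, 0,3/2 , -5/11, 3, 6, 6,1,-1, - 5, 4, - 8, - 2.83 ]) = [ - 8, -5, - 2.83,-1, - 5/11, 0, 1 , 3/2, 3,4, 6, 6,  6 ] 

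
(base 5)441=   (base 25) 4L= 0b1111001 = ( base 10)121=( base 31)3S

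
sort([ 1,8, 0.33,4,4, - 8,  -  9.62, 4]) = [  -  9.62, - 8, 0.33 , 1,4,4, 4, 8] 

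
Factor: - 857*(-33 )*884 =25000404 = 2^2 *3^1*11^1*13^1*17^1*857^1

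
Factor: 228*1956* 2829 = 2^4* 3^3*19^1 * 23^1*41^1*163^1 = 1261643472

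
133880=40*3347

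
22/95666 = 11/47833 = 0.00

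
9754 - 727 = 9027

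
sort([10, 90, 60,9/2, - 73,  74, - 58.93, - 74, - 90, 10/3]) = [-90, - 74,- 73, - 58.93, 10/3,9/2,10,60, 74, 90] 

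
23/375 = 23/375 = 0.06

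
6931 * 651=4512081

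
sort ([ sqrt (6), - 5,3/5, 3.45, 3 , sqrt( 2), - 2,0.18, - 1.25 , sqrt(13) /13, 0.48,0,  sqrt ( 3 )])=[  -  5, - 2, - 1.25, 0,0.18,  sqrt(13)/13,0.48 , 3/5,sqrt( 2),sqrt (3),sqrt(6),3,3.45]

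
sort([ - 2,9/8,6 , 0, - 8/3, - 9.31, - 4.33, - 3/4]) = [ - 9.31, - 4.33,-8/3, - 2,-3/4,0, 9/8, 6 ]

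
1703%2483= 1703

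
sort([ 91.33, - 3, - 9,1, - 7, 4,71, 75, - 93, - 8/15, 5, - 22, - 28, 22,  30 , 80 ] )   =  [ - 93,-28, - 22,- 9, - 7, - 3, - 8/15 , 1, 4,5, 22, 30, 71 , 75, 80 , 91.33]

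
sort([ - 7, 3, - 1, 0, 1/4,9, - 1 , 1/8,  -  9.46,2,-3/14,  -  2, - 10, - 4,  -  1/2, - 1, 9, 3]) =[ - 10, - 9.46, - 7, - 4, - 2,-1, - 1, - 1 , - 1/2, - 3/14, 0 , 1/8, 1/4 , 2, 3, 3, 9,9 ] 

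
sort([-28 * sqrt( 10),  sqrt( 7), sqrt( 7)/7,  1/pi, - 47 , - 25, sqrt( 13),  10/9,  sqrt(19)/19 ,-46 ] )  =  [ - 28*sqrt(10), - 47, - 46, - 25,sqrt( 19)/19,1/pi,  sqrt(7 )/7,10/9 , sqrt( 7 ), sqrt(13 )] 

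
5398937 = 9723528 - 4324591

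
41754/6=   6959 = 6959.00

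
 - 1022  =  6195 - 7217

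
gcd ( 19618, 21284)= 34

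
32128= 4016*8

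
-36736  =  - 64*574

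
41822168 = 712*58739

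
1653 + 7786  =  9439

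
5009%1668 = 5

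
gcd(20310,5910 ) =30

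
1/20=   1/20 = 0.05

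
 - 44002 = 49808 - 93810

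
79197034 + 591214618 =670411652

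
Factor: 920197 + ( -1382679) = -462482 = - 2^1 *231241^1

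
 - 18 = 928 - 946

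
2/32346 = 1/16173= 0.00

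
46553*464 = 21600592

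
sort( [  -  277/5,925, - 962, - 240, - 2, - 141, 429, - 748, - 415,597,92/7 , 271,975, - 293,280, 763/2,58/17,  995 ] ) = [ - 962, - 748, - 415, - 293, - 240, - 141, - 277/5,  -  2, 58/17,92/7,  271, 280 , 763/2,429,597, 925,  975,995]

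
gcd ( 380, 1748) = 76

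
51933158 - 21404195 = 30528963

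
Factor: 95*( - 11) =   -  1045 =- 5^1*11^1 * 19^1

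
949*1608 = 1525992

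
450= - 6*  ( - 75 )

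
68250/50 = 1365 = 1365.00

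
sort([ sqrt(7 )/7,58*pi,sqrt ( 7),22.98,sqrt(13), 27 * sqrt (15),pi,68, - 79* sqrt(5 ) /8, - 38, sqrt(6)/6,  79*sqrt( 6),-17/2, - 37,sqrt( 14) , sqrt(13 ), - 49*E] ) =[ - 49*E,-38 ,-37 , - 79*sqrt(5 )/8, - 17/2,sqrt(7) /7,sqrt ( 6) /6,sqrt( 7), pi  ,  sqrt(13 ),sqrt(13),sqrt( 14),22.98,68,27*sqrt( 15 ),58*pi, 79*sqrt(6)] 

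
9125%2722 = 959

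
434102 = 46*9437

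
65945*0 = 0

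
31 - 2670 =-2639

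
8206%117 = 16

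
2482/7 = 2482/7 = 354.57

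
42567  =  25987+16580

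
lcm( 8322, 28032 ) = 532608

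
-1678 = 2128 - 3806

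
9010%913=793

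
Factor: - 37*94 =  - 3478 = - 2^1*37^1 * 47^1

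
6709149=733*9153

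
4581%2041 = 499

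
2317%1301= 1016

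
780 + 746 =1526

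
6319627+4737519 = 11057146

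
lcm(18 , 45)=90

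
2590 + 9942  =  12532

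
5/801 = 5/801= 0.01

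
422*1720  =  725840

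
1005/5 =201= 201.00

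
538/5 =107 + 3/5 = 107.60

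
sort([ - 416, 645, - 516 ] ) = [ - 516,  -  416 , 645]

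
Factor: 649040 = 2^4*5^1*7^1*  19^1*61^1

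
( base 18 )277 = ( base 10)781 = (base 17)2BG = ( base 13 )481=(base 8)1415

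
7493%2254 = 731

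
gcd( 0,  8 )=8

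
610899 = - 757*( - 807)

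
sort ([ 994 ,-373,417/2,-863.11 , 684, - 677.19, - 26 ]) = [  -  863.11,  -  677.19,  -  373,  -  26,417/2, 684,  994]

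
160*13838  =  2214080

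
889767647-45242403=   844525244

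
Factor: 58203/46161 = 29/23=23^(-1) *29^1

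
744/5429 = 744/5429 = 0.14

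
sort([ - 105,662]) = [ - 105,662]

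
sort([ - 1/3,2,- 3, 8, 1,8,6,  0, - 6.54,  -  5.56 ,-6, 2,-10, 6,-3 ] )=[ - 10,-6.54, - 6, -5.56, -3, - 3,-1/3, 0,1,2, 2 , 6, 6,8 , 8 ] 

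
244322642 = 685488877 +-441166235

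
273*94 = 25662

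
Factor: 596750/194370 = 3^(-1 )*5^2 * 7^1*19^ ( - 1)= 175/57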